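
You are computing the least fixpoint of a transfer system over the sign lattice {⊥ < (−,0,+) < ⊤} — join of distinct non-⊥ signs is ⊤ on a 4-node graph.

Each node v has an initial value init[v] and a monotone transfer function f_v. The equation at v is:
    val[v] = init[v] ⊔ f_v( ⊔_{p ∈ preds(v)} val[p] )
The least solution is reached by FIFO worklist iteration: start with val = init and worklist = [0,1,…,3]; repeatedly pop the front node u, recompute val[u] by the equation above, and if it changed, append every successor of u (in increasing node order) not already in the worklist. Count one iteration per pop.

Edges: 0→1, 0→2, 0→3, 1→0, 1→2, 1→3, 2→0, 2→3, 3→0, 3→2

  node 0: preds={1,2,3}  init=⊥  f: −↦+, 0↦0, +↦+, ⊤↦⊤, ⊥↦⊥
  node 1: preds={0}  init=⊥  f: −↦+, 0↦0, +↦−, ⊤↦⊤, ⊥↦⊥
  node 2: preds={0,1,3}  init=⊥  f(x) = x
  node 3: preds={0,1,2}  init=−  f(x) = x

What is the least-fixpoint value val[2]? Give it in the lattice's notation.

Worklist (10 pops):
  #1 pop 0: in=− → + (was ⊥); enqueue []
  #2 pop 1: in=+ → − (was ⊥); enqueue [0]
  #3 pop 2: in=⊤ → ⊤ (was ⊥); enqueue []
  #4 pop 3: in=⊤ → ⊤ (was −); enqueue [2]
  #5 pop 0: in=⊤ → ⊤ (was +); enqueue [1,3]
  #6 pop 2: in=⊤ → ⊤ (no change)
  #7 pop 1: in=⊤ → ⊤ (was −); enqueue [0,2]
  #8 pop 3: in=⊤ → ⊤ (no change)
  #9 pop 0: in=⊤ → ⊤ (no change)
  #10 pop 2: in=⊤ → ⊤ (no change)

Fixpoint:
  val[0] = ⊤
  val[1] = ⊤
  val[2] = ⊤
  val[3] = ⊤

⊤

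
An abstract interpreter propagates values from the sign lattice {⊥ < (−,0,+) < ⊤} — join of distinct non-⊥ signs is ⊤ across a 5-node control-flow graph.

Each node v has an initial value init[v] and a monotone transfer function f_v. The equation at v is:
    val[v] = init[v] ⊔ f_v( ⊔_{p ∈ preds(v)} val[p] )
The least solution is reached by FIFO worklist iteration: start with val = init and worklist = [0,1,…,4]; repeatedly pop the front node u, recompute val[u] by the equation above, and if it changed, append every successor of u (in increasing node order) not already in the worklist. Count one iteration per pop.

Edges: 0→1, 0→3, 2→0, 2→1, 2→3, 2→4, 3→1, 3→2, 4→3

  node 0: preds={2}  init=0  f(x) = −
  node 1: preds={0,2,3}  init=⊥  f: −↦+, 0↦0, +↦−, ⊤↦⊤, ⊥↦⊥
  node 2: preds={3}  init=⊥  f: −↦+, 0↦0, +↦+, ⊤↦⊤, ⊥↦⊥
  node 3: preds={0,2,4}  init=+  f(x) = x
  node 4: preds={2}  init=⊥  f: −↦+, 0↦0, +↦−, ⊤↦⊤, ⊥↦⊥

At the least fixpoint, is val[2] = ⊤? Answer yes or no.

Worklist (13 pops):
  #1 pop 0: in=⊥ → ⊤ (was 0); enqueue []
  #2 pop 1: in=⊤ → ⊤ (was ⊥); enqueue []
  #3 pop 2: in=+ → + (was ⊥); enqueue [0,1]
  #4 pop 3: in=⊤ → ⊤ (was +); enqueue [2]
  #5 pop 4: in=+ → − (was ⊥); enqueue [3]
  #6 pop 0: in=+ → ⊤ (no change)
  #7 pop 1: in=⊤ → ⊤ (no change)
  #8 pop 2: in=⊤ → ⊤ (was +); enqueue [0,1,4]
  #9 pop 3: in=⊤ → ⊤ (no change)
  #10 pop 0: in=⊤ → ⊤ (no change)
  #11 pop 1: in=⊤ → ⊤ (no change)
  #12 pop 4: in=⊤ → ⊤ (was −); enqueue [3]
  #13 pop 3: in=⊤ → ⊤ (no change)

Fixpoint:
  val[0] = ⊤
  val[1] = ⊤
  val[2] = ⊤
  val[3] = ⊤
  val[4] = ⊤

yes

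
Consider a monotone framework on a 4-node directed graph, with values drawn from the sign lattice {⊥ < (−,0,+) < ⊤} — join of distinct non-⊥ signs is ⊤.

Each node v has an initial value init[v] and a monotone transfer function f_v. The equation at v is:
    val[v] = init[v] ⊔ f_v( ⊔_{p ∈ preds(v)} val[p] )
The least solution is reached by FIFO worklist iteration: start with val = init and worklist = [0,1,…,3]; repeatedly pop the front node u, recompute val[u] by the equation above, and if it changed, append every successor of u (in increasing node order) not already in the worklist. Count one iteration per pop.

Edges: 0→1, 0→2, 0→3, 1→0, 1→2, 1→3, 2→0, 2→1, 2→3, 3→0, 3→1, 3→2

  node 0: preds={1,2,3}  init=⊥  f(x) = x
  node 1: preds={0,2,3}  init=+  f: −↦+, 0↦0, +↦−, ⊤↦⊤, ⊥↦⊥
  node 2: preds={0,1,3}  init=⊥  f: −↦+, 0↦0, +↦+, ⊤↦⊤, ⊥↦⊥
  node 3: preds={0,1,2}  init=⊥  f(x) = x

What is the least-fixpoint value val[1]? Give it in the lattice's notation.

⊤

Worklist (8 pops):
  #1 pop 0: in=+ → + (was ⊥); enqueue []
  #2 pop 1: in=+ → ⊤ (was +); enqueue [0]
  #3 pop 2: in=⊤ → ⊤ (was ⊥); enqueue [1]
  #4 pop 3: in=⊤ → ⊤ (was ⊥); enqueue [2]
  #5 pop 0: in=⊤ → ⊤ (was +); enqueue [3]
  #6 pop 1: in=⊤ → ⊤ (no change)
  #7 pop 2: in=⊤ → ⊤ (no change)
  #8 pop 3: in=⊤ → ⊤ (no change)

Fixpoint:
  val[0] = ⊤
  val[1] = ⊤
  val[2] = ⊤
  val[3] = ⊤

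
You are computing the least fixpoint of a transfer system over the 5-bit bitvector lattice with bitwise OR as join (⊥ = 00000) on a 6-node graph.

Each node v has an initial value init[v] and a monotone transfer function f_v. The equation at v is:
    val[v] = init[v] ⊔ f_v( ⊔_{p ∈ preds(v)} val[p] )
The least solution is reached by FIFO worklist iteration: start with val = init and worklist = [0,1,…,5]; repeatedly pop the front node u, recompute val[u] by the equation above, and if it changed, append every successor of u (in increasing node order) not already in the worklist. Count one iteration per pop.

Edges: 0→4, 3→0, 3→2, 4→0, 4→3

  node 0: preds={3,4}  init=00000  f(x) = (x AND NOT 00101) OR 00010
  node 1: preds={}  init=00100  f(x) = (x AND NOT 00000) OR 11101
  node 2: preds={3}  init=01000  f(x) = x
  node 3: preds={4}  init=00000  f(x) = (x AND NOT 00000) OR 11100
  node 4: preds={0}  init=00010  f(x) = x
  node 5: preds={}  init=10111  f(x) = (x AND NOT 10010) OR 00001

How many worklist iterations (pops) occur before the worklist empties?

Iteration log — 11 steps:
  step 1. node 0  ⊔preds=00010  new=00010  old=00000  +wl: 
  step 2. node 1  ⊔preds=00000  new=11101  old=00100  +wl: 
  step 3. node 2  ⊔preds=00000  new=01000  stable
  step 4. node 3  ⊔preds=00010  new=11110  old=00000  +wl: 0,2
  step 5. node 4  ⊔preds=00010  new=00010  stable
  step 6. node 5  ⊔preds=00000  new=10111  stable
  step 7. node 0  ⊔preds=11110  new=11010  old=00010  +wl: 4
  step 8. node 2  ⊔preds=11110  new=11110  old=01000  +wl: 
  step 9. node 4  ⊔preds=11010  new=11010  old=00010  +wl: 0,3
  step 10. node 0  ⊔preds=11110  new=11010  stable
  step 11. node 3  ⊔preds=11010  new=11110  stable

Least fixpoint reached:
  node 0: 11010
  node 1: 11101
  node 2: 11110
  node 3: 11110
  node 4: 11010
  node 5: 10111

11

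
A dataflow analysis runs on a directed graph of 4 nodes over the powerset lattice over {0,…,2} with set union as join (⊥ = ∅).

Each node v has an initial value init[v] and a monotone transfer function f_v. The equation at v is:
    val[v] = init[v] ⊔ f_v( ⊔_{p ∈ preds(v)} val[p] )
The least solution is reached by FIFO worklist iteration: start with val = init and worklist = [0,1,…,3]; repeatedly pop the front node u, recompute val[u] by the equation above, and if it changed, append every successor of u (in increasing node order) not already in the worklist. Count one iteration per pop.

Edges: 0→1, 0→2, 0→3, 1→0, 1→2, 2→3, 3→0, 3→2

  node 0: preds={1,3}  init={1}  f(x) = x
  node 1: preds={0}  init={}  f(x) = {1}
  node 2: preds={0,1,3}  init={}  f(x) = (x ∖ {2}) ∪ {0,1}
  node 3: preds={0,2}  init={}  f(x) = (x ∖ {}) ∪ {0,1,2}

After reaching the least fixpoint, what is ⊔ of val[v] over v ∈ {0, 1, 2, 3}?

Iteration log — 8 steps:
  step 1. node 0  ⊔preds={}  new={1}  stable
  step 2. node 1  ⊔preds={1}  new={1}  old={}  +wl: 0
  step 3. node 2  ⊔preds={1}  new={0,1}  old={}  +wl: 
  step 4. node 3  ⊔preds={0,1}  new={0,1,2}  old={}  +wl: 2
  step 5. node 0  ⊔preds={0,1,2}  new={0,1,2}  old={1}  +wl: 1,3
  step 6. node 2  ⊔preds={0,1,2}  new={0,1}  stable
  step 7. node 1  ⊔preds={0,1,2}  new={1}  stable
  step 8. node 3  ⊔preds={0,1,2}  new={0,1,2}  stable

Least fixpoint reached:
  node 0: {0,1,2}
  node 1: {1}
  node 2: {0,1}
  node 3: {0,1,2}

{0,1,2}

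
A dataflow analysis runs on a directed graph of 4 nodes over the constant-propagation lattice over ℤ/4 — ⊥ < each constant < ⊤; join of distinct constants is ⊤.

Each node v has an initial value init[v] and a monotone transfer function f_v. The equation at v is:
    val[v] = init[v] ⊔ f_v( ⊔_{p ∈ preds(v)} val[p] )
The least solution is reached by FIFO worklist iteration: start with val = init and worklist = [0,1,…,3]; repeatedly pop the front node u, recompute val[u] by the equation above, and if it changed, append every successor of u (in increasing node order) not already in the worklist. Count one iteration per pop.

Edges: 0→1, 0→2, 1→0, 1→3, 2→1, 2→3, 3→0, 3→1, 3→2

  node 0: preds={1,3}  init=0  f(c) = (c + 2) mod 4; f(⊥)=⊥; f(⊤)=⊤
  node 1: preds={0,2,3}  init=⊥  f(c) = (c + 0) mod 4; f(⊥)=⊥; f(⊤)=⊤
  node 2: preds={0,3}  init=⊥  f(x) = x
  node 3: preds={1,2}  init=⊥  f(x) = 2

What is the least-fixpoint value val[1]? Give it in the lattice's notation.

⊤

Trace (10 dequeues):
  [1] u=0 | in ⊥ | out 0 | ==
  [2] u=1 | in 0 | out 0 | prev ⊥ | push {0}
  [3] u=2 | in 0 | out 0 | prev ⊥ | push {1}
  [4] u=3 | in 0 | out 2 | prev ⊥ | push {2}
  [5] u=0 | in ⊤ | out ⊤ | prev 0 | push {}
  [6] u=1 | in ⊤ | out ⊤ | prev 0 | push {0,3}
  [7] u=2 | in ⊤ | out ⊤ | prev 0 | push {1}
  [8] u=0 | in ⊤ | out ⊤ | ==
  [9] u=3 | in ⊤ | out 2 | ==
  [10] u=1 | in ⊤ | out ⊤ | ==

Converged values:
  [0] ⊤
  [1] ⊤
  [2] ⊤
  [3] 2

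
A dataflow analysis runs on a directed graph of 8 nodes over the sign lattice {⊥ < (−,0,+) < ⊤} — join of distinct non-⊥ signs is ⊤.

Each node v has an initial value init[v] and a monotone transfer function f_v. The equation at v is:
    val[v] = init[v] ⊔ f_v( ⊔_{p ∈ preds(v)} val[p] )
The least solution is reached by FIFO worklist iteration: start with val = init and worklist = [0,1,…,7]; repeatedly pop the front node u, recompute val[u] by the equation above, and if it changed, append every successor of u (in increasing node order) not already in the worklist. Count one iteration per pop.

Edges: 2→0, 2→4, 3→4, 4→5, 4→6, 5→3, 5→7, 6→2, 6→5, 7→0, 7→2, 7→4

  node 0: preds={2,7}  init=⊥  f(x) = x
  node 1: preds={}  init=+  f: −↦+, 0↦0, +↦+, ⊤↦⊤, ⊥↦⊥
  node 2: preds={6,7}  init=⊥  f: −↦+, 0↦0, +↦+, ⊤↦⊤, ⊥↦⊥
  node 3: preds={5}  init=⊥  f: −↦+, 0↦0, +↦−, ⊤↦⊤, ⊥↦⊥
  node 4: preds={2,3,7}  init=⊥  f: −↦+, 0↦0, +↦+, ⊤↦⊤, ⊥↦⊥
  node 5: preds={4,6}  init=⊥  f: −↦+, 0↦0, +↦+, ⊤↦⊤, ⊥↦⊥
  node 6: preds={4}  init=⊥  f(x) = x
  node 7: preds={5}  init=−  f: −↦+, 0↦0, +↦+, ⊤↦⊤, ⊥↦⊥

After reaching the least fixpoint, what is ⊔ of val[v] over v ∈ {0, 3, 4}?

Trace (14 dequeues):
  [1] u=0 | in − | out − | prev ⊥ | push {}
  [2] u=1 | in ⊥ | out + | ==
  [3] u=2 | in − | out + | prev ⊥ | push {0}
  [4] u=3 | in ⊥ | out ⊥ | ==
  [5] u=4 | in ⊤ | out ⊤ | prev ⊥ | push {}
  [6] u=5 | in ⊤ | out ⊤ | prev ⊥ | push {3}
  [7] u=6 | in ⊤ | out ⊤ | prev ⊥ | push {2,5}
  [8] u=7 | in ⊤ | out ⊤ | prev − | push {4}
  [9] u=0 | in ⊤ | out ⊤ | prev − | push {}
  [10] u=3 | in ⊤ | out ⊤ | prev ⊥ | push {}
  [11] u=2 | in ⊤ | out ⊤ | prev + | push {0}
  [12] u=5 | in ⊤ | out ⊤ | ==
  [13] u=4 | in ⊤ | out ⊤ | ==
  [14] u=0 | in ⊤ | out ⊤ | ==

Converged values:
  [0] ⊤
  [1] +
  [2] ⊤
  [3] ⊤
  [4] ⊤
  [5] ⊤
  [6] ⊤
  [7] ⊤

⊤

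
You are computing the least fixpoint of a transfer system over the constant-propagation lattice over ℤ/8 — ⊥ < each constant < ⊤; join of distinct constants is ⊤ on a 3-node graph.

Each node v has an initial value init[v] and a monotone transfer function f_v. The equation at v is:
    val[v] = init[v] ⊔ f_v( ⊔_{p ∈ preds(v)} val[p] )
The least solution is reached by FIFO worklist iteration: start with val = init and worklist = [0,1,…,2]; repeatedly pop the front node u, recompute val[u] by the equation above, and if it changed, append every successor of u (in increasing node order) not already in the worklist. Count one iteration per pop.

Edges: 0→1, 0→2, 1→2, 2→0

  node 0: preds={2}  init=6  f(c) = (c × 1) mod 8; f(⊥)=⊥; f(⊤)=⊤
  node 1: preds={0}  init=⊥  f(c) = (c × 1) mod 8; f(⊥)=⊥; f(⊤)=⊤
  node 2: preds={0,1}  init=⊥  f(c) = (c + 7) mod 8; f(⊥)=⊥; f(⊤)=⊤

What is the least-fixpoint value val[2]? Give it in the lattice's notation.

Iteration log — 7 steps:
  step 1. node 0  ⊔preds=⊥  new=6  stable
  step 2. node 1  ⊔preds=6  new=6  old=⊥  +wl: 
  step 3. node 2  ⊔preds=6  new=5  old=⊥  +wl: 0
  step 4. node 0  ⊔preds=5  new=⊤  old=6  +wl: 1,2
  step 5. node 1  ⊔preds=⊤  new=⊤  old=6  +wl: 
  step 6. node 2  ⊔preds=⊤  new=⊤  old=5  +wl: 0
  step 7. node 0  ⊔preds=⊤  new=⊤  stable

Least fixpoint reached:
  node 0: ⊤
  node 1: ⊤
  node 2: ⊤

⊤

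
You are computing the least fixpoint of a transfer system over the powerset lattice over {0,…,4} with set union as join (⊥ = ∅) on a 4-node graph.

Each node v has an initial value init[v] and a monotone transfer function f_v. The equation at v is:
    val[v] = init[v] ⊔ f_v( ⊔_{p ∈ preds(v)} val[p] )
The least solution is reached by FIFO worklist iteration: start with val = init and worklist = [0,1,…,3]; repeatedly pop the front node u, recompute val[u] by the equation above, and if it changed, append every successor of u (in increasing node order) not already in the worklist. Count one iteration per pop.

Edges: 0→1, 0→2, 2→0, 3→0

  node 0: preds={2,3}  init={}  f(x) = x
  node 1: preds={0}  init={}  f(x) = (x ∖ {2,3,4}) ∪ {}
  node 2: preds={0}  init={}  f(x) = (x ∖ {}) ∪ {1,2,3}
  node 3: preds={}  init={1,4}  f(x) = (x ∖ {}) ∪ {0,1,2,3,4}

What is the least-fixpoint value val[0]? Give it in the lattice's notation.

Trace (8 dequeues):
  [1] u=0 | in {1,4} | out {1,4} | prev {} | push {}
  [2] u=1 | in {1,4} | out {1} | prev {} | push {}
  [3] u=2 | in {1,4} | out {1,2,3,4} | prev {} | push {0}
  [4] u=3 | in {} | out {0,1,2,3,4} | prev {1,4} | push {}
  [5] u=0 | in {0,1,2,3,4} | out {0,1,2,3,4} | prev {1,4} | push {1,2}
  [6] u=1 | in {0,1,2,3,4} | out {0,1} | prev {1} | push {}
  [7] u=2 | in {0,1,2,3,4} | out {0,1,2,3,4} | prev {1,2,3,4} | push {0}
  [8] u=0 | in {0,1,2,3,4} | out {0,1,2,3,4} | ==

Converged values:
  [0] {0,1,2,3,4}
  [1] {0,1}
  [2] {0,1,2,3,4}
  [3] {0,1,2,3,4}

{0,1,2,3,4}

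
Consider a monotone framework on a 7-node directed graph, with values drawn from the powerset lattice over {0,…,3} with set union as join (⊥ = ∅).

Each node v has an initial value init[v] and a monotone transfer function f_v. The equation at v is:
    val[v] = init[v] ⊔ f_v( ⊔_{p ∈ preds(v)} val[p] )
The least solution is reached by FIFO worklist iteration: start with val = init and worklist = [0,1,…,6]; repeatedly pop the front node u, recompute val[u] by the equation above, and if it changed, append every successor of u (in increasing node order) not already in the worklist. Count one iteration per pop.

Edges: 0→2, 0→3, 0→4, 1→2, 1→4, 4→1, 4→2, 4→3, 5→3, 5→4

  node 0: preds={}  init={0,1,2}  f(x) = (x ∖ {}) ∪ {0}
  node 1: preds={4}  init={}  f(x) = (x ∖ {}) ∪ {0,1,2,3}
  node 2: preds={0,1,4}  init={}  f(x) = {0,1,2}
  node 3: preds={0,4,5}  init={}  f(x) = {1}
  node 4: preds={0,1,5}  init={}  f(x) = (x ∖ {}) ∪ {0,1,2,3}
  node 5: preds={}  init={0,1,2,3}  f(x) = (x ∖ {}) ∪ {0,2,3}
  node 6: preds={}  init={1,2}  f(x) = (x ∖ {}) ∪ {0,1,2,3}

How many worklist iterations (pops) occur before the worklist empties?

10

Worklist (10 pops):
  #1 pop 0: in={} → {0,1,2} (no change)
  #2 pop 1: in={} → {0,1,2,3} (was {}); enqueue []
  #3 pop 2: in={0,1,2,3} → {0,1,2} (was {}); enqueue []
  #4 pop 3: in={0,1,2,3} → {1} (was {}); enqueue []
  #5 pop 4: in={0,1,2,3} → {0,1,2,3} (was {}); enqueue [1,2,3]
  #6 pop 5: in={} → {0,1,2,3} (no change)
  #7 pop 6: in={} → {0,1,2,3} (was {1,2}); enqueue []
  #8 pop 1: in={0,1,2,3} → {0,1,2,3} (no change)
  #9 pop 2: in={0,1,2,3} → {0,1,2} (no change)
  #10 pop 3: in={0,1,2,3} → {1} (no change)

Fixpoint:
  val[0] = {0,1,2}
  val[1] = {0,1,2,3}
  val[2] = {0,1,2}
  val[3] = {1}
  val[4] = {0,1,2,3}
  val[5] = {0,1,2,3}
  val[6] = {0,1,2,3}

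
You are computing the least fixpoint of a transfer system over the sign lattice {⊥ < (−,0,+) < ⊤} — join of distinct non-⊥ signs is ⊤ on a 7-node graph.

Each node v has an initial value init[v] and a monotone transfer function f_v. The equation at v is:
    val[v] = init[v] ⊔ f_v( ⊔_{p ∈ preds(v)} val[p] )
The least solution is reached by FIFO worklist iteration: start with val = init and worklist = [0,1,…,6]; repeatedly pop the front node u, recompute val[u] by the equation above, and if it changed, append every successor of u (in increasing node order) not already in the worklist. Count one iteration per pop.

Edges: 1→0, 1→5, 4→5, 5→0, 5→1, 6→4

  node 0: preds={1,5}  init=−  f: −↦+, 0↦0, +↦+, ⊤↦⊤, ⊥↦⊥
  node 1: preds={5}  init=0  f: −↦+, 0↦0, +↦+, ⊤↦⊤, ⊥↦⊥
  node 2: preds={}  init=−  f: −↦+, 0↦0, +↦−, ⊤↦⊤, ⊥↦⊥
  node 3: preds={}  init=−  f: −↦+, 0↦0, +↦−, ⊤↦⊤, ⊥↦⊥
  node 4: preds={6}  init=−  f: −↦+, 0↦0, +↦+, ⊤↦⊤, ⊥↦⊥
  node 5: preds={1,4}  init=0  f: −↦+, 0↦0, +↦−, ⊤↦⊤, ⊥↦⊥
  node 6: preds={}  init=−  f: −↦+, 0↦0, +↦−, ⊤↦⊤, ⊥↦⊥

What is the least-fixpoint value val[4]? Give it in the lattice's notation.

⊤

Trace (11 dequeues):
  [1] u=0 | in 0 | out ⊤ | prev − | push {}
  [2] u=1 | in 0 | out 0 | ==
  [3] u=2 | in ⊥ | out − | ==
  [4] u=3 | in ⊥ | out − | ==
  [5] u=4 | in − | out ⊤ | prev − | push {}
  [6] u=5 | in ⊤ | out ⊤ | prev 0 | push {0,1}
  [7] u=6 | in ⊥ | out − | ==
  [8] u=0 | in ⊤ | out ⊤ | ==
  [9] u=1 | in ⊤ | out ⊤ | prev 0 | push {0,5}
  [10] u=0 | in ⊤ | out ⊤ | ==
  [11] u=5 | in ⊤ | out ⊤ | ==

Converged values:
  [0] ⊤
  [1] ⊤
  [2] −
  [3] −
  [4] ⊤
  [5] ⊤
  [6] −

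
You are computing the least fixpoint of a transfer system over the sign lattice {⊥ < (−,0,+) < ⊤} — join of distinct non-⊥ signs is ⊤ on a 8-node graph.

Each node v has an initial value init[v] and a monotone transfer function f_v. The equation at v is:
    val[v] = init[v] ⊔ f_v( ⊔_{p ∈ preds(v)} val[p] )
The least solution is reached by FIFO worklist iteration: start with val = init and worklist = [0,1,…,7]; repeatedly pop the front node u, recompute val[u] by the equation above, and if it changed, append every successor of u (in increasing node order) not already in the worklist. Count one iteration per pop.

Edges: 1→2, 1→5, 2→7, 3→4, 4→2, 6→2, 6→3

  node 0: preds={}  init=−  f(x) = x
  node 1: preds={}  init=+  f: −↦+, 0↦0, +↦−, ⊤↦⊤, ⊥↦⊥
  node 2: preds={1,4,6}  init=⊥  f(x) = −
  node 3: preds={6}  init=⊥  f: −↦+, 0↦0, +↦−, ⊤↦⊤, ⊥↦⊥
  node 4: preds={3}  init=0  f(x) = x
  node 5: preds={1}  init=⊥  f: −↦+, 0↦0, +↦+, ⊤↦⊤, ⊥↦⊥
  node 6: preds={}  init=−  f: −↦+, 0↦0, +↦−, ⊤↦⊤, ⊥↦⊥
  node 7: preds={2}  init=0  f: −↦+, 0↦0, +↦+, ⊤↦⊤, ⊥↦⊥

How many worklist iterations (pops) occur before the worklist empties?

Worklist (9 pops):
  #1 pop 0: in=⊥ → − (no change)
  #2 pop 1: in=⊥ → + (no change)
  #3 pop 2: in=⊤ → − (was ⊥); enqueue []
  #4 pop 3: in=− → + (was ⊥); enqueue []
  #5 pop 4: in=+ → ⊤ (was 0); enqueue [2]
  #6 pop 5: in=+ → + (was ⊥); enqueue []
  #7 pop 6: in=⊥ → − (no change)
  #8 pop 7: in=− → ⊤ (was 0); enqueue []
  #9 pop 2: in=⊤ → − (no change)

Fixpoint:
  val[0] = −
  val[1] = +
  val[2] = −
  val[3] = +
  val[4] = ⊤
  val[5] = +
  val[6] = −
  val[7] = ⊤

9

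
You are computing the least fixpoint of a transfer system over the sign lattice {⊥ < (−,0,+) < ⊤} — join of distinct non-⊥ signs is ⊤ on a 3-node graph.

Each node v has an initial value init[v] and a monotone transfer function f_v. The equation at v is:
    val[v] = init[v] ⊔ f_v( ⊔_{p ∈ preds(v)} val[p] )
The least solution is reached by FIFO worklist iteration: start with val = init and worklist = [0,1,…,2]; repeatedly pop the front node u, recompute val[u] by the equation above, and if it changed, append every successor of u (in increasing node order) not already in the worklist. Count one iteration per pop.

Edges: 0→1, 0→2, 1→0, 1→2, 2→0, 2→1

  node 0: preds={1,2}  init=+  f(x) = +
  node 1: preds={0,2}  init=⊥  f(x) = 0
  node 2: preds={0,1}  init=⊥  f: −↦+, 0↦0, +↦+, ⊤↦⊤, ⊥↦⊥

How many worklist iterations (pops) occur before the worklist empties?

5

Trace (5 dequeues):
  [1] u=0 | in ⊥ | out + | ==
  [2] u=1 | in + | out 0 | prev ⊥ | push {0}
  [3] u=2 | in ⊤ | out ⊤ | prev ⊥ | push {1}
  [4] u=0 | in ⊤ | out + | ==
  [5] u=1 | in ⊤ | out 0 | ==

Converged values:
  [0] +
  [1] 0
  [2] ⊤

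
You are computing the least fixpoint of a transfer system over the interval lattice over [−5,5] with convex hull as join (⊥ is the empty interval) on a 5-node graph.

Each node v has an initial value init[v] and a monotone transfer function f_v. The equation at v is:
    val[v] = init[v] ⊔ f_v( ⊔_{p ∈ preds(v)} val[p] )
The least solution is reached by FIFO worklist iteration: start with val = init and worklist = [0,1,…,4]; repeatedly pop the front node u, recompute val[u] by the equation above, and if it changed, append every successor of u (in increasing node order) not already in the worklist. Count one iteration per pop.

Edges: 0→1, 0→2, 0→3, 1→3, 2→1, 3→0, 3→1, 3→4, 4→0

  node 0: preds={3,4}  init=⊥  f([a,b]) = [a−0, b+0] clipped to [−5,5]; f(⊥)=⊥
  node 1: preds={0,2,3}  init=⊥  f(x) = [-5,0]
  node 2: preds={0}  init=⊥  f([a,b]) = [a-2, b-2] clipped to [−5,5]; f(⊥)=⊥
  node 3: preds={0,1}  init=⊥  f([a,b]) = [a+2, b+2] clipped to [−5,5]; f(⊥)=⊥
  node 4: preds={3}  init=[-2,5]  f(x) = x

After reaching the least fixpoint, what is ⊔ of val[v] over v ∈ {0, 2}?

Iteration log — 11 steps:
  step 1. node 0  ⊔preds=[-2,5]  new=[-2,5]  old=⊥  +wl: 
  step 2. node 1  ⊔preds=[-2,5]  new=[-5,0]  old=⊥  +wl: 
  step 3. node 2  ⊔preds=[-2,5]  new=[-4,3]  old=⊥  +wl: 1
  step 4. node 3  ⊔preds=[-5,5]  new=[-3,5]  old=⊥  +wl: 0
  step 5. node 4  ⊔preds=[-3,5]  new=[-3,5]  old=[-2,5]  +wl: 
  step 6. node 1  ⊔preds=[-4,5]  new=[-5,0]  stable
  step 7. node 0  ⊔preds=[-3,5]  new=[-3,5]  old=[-2,5]  +wl: 1,2,3
  step 8. node 1  ⊔preds=[-4,5]  new=[-5,0]  stable
  step 9. node 2  ⊔preds=[-3,5]  new=[-5,3]  old=[-4,3]  +wl: 1
  step 10. node 3  ⊔preds=[-5,5]  new=[-3,5]  stable
  step 11. node 1  ⊔preds=[-5,5]  new=[-5,0]  stable

Least fixpoint reached:
  node 0: [-3,5]
  node 1: [-5,0]
  node 2: [-5,3]
  node 3: [-3,5]
  node 4: [-3,5]

[-5,5]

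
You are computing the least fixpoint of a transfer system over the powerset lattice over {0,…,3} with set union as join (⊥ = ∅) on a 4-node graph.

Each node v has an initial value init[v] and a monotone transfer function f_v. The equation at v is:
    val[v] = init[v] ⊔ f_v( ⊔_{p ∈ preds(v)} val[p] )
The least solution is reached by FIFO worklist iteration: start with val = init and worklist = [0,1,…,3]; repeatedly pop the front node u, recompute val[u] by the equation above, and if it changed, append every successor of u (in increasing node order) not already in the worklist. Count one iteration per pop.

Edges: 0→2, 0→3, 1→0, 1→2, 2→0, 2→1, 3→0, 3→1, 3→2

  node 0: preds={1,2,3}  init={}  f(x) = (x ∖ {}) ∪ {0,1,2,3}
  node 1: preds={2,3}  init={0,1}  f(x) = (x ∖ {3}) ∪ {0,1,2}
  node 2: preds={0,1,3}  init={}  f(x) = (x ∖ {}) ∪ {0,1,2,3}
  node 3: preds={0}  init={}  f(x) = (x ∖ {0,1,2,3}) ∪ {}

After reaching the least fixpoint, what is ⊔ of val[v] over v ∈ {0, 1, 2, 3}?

Worklist (6 pops):
  #1 pop 0: in={0,1} → {0,1,2,3} (was {}); enqueue []
  #2 pop 1: in={} → {0,1,2} (was {0,1}); enqueue [0]
  #3 pop 2: in={0,1,2,3} → {0,1,2,3} (was {}); enqueue [1]
  #4 pop 3: in={0,1,2,3} → {} (no change)
  #5 pop 0: in={0,1,2,3} → {0,1,2,3} (no change)
  #6 pop 1: in={0,1,2,3} → {0,1,2} (no change)

Fixpoint:
  val[0] = {0,1,2,3}
  val[1] = {0,1,2}
  val[2] = {0,1,2,3}
  val[3] = {}

{0,1,2,3}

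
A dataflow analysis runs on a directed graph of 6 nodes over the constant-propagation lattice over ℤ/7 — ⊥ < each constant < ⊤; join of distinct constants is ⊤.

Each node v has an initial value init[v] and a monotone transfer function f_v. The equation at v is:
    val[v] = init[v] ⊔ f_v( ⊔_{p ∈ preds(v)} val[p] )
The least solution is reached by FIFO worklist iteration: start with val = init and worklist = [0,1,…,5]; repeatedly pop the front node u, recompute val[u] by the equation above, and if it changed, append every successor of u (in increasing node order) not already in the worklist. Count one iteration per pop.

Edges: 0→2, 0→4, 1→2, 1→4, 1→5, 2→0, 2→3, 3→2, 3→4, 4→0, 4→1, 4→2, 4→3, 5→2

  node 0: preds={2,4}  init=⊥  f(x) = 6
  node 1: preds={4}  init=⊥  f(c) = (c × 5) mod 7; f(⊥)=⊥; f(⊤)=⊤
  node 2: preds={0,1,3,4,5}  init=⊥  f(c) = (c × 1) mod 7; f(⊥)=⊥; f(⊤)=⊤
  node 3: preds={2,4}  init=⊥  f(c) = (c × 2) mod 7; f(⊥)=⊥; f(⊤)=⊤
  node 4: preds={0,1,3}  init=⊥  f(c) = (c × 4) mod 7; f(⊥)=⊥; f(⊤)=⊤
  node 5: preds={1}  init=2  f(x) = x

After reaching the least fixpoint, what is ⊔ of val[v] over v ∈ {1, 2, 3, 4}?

⊤

Worklist (14 pops):
  #1 pop 0: in=⊥ → 6 (was ⊥); enqueue []
  #2 pop 1: in=⊥ → ⊥ (no change)
  #3 pop 2: in=⊤ → ⊤ (was ⊥); enqueue [0]
  #4 pop 3: in=⊤ → ⊤ (was ⊥); enqueue [2]
  #5 pop 4: in=⊤ → ⊤ (was ⊥); enqueue [1,3]
  #6 pop 5: in=⊥ → 2 (no change)
  #7 pop 0: in=⊤ → 6 (no change)
  #8 pop 2: in=⊤ → ⊤ (no change)
  #9 pop 1: in=⊤ → ⊤ (was ⊥); enqueue [2,4,5]
  #10 pop 3: in=⊤ → ⊤ (no change)
  #11 pop 2: in=⊤ → ⊤ (no change)
  #12 pop 4: in=⊤ → ⊤ (no change)
  #13 pop 5: in=⊤ → ⊤ (was 2); enqueue [2]
  #14 pop 2: in=⊤ → ⊤ (no change)

Fixpoint:
  val[0] = 6
  val[1] = ⊤
  val[2] = ⊤
  val[3] = ⊤
  val[4] = ⊤
  val[5] = ⊤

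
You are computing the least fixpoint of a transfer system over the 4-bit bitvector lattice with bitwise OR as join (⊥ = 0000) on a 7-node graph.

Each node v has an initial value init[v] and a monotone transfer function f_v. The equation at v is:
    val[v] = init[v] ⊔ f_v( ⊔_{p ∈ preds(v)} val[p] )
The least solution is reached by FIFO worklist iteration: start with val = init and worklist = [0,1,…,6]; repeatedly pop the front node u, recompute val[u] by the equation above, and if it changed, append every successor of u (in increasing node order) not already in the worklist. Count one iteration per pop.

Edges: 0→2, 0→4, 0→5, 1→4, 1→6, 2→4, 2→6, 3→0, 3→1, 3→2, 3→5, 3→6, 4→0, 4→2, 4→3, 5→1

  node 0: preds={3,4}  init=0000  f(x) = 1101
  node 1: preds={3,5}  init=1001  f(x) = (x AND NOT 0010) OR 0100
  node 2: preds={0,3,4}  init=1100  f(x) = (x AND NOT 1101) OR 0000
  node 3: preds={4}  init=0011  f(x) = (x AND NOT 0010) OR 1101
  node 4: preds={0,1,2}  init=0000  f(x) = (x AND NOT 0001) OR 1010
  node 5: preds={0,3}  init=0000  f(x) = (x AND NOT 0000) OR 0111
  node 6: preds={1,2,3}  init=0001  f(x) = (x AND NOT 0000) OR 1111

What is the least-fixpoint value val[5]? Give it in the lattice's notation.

1111

Iteration log — 11 steps:
  step 1. node 0  ⊔preds=0011  new=1101  old=0000  +wl: 
  step 2. node 1  ⊔preds=0011  new=1101  old=1001  +wl: 
  step 3. node 2  ⊔preds=1111  new=1110  old=1100  +wl: 
  step 4. node 3  ⊔preds=0000  new=1111  old=0011  +wl: 0,1,2
  step 5. node 4  ⊔preds=1111  new=1110  old=0000  +wl: 3
  step 6. node 5  ⊔preds=1111  new=1111  old=0000  +wl: 
  step 7. node 6  ⊔preds=1111  new=1111  old=0001  +wl: 
  step 8. node 0  ⊔preds=1111  new=1101  stable
  step 9. node 1  ⊔preds=1111  new=1101  stable
  step 10. node 2  ⊔preds=1111  new=1110  stable
  step 11. node 3  ⊔preds=1110  new=1111  stable

Least fixpoint reached:
  node 0: 1101
  node 1: 1101
  node 2: 1110
  node 3: 1111
  node 4: 1110
  node 5: 1111
  node 6: 1111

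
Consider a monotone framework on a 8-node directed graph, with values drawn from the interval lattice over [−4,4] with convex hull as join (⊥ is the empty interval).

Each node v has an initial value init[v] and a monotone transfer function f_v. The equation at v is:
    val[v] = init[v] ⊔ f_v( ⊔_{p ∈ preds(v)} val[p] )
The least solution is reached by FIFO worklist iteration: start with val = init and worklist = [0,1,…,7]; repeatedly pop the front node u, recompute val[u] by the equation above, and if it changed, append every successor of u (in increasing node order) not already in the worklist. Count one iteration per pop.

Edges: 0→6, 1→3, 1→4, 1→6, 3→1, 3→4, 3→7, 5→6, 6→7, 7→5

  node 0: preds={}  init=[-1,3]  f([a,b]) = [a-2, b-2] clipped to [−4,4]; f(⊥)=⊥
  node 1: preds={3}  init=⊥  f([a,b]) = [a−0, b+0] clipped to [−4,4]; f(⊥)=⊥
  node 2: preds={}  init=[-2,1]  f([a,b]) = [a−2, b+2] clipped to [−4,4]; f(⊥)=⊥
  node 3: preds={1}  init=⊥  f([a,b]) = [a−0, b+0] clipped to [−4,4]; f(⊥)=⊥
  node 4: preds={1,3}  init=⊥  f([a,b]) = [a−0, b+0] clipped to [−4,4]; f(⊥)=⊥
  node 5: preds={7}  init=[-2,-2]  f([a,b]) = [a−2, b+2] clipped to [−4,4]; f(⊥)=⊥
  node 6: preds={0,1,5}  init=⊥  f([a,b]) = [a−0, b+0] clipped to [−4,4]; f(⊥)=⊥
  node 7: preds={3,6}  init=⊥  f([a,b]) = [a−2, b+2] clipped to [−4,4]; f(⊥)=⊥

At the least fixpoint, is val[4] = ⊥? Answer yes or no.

Trace (11 dequeues):
  [1] u=0 | in ⊥ | out [-1,3] | ==
  [2] u=1 | in ⊥ | out ⊥ | ==
  [3] u=2 | in ⊥ | out [-2,1] | ==
  [4] u=3 | in ⊥ | out ⊥ | ==
  [5] u=4 | in ⊥ | out ⊥ | ==
  [6] u=5 | in ⊥ | out [-2,-2] | ==
  [7] u=6 | in [-2,3] | out [-2,3] | prev ⊥ | push {}
  [8] u=7 | in [-2,3] | out [-4,4] | prev ⊥ | push {5}
  [9] u=5 | in [-4,4] | out [-4,4] | prev [-2,-2] | push {6}
  [10] u=6 | in [-4,4] | out [-4,4] | prev [-2,3] | push {7}
  [11] u=7 | in [-4,4] | out [-4,4] | ==

Converged values:
  [0] [-1,3]
  [1] ⊥
  [2] [-2,1]
  [3] ⊥
  [4] ⊥
  [5] [-4,4]
  [6] [-4,4]
  [7] [-4,4]

yes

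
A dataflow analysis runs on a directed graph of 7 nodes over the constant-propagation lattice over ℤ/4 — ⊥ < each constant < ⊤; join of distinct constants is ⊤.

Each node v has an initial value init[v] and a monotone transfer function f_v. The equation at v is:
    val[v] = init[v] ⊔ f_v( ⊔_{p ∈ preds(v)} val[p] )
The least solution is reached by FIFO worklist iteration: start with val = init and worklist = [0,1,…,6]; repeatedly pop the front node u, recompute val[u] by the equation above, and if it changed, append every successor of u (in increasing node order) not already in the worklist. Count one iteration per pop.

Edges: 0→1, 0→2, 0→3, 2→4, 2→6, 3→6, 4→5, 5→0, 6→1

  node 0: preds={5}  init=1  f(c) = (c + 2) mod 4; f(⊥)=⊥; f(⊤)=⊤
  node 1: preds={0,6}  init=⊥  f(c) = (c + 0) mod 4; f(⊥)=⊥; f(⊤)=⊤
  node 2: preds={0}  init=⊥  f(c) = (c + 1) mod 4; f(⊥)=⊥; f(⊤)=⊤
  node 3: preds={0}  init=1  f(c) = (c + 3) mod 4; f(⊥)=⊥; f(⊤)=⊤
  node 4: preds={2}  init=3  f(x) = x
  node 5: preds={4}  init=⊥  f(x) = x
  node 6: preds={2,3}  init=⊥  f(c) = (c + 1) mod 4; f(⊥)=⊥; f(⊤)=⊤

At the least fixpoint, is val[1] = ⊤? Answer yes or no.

yes

Trace (13 dequeues):
  [1] u=0 | in ⊥ | out 1 | ==
  [2] u=1 | in 1 | out 1 | prev ⊥ | push {}
  [3] u=2 | in 1 | out 2 | prev ⊥ | push {}
  [4] u=3 | in 1 | out ⊤ | prev 1 | push {}
  [5] u=4 | in 2 | out ⊤ | prev 3 | push {}
  [6] u=5 | in ⊤ | out ⊤ | prev ⊥ | push {0}
  [7] u=6 | in ⊤ | out ⊤ | prev ⊥ | push {1}
  [8] u=0 | in ⊤ | out ⊤ | prev 1 | push {2,3}
  [9] u=1 | in ⊤ | out ⊤ | prev 1 | push {}
  [10] u=2 | in ⊤ | out ⊤ | prev 2 | push {4,6}
  [11] u=3 | in ⊤ | out ⊤ | ==
  [12] u=4 | in ⊤ | out ⊤ | ==
  [13] u=6 | in ⊤ | out ⊤ | ==

Converged values:
  [0] ⊤
  [1] ⊤
  [2] ⊤
  [3] ⊤
  [4] ⊤
  [5] ⊤
  [6] ⊤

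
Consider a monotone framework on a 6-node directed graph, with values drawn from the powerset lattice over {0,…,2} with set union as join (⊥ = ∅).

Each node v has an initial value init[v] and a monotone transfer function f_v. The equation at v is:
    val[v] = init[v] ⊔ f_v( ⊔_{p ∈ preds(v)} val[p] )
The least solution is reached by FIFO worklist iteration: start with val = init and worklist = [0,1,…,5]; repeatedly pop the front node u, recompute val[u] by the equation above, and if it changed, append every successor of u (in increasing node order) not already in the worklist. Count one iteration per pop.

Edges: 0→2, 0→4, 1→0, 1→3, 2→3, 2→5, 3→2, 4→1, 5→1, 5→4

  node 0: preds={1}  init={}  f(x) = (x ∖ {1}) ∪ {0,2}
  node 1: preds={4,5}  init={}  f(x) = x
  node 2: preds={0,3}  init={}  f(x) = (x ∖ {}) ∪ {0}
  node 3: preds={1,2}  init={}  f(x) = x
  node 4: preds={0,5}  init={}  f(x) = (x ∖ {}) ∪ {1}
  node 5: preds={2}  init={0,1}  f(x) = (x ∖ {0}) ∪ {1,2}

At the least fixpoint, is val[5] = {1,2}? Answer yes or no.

Worklist (13 pops):
  #1 pop 0: in={} → {0,2} (was {}); enqueue []
  #2 pop 1: in={0,1} → {0,1} (was {}); enqueue [0]
  #3 pop 2: in={0,2} → {0,2} (was {}); enqueue []
  #4 pop 3: in={0,1,2} → {0,1,2} (was {}); enqueue [2]
  #5 pop 4: in={0,1,2} → {0,1,2} (was {}); enqueue [1]
  #6 pop 5: in={0,2} → {0,1,2} (was {0,1}); enqueue [4]
  #7 pop 0: in={0,1} → {0,2} (no change)
  #8 pop 2: in={0,1,2} → {0,1,2} (was {0,2}); enqueue [3,5]
  #9 pop 1: in={0,1,2} → {0,1,2} (was {0,1}); enqueue [0]
  #10 pop 4: in={0,1,2} → {0,1,2} (no change)
  #11 pop 3: in={0,1,2} → {0,1,2} (no change)
  #12 pop 5: in={0,1,2} → {0,1,2} (no change)
  #13 pop 0: in={0,1,2} → {0,2} (no change)

Fixpoint:
  val[0] = {0,2}
  val[1] = {0,1,2}
  val[2] = {0,1,2}
  val[3] = {0,1,2}
  val[4] = {0,1,2}
  val[5] = {0,1,2}

no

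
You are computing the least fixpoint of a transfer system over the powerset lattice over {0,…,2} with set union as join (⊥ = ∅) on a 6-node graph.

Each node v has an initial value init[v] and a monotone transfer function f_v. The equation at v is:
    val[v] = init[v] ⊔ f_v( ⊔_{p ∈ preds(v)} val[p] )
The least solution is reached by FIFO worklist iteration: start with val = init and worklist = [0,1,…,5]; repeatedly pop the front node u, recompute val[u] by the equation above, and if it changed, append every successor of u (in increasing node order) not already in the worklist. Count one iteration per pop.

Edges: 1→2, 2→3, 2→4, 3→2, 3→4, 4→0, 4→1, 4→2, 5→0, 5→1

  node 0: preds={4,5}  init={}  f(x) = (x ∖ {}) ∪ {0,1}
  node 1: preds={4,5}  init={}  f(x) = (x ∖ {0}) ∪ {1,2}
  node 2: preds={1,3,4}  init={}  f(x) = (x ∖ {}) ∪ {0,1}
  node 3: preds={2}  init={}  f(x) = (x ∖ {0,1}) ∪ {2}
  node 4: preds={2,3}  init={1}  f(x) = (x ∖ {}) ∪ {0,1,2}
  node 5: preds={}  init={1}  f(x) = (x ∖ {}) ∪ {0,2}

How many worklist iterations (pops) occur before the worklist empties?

Worklist (9 pops):
  #1 pop 0: in={1} → {0,1} (was {}); enqueue []
  #2 pop 1: in={1} → {1,2} (was {}); enqueue []
  #3 pop 2: in={1,2} → {0,1,2} (was {}); enqueue []
  #4 pop 3: in={0,1,2} → {2} (was {}); enqueue [2]
  #5 pop 4: in={0,1,2} → {0,1,2} (was {1}); enqueue [0,1]
  #6 pop 5: in={} → {0,1,2} (was {1}); enqueue []
  #7 pop 2: in={0,1,2} → {0,1,2} (no change)
  #8 pop 0: in={0,1,2} → {0,1,2} (was {0,1}); enqueue []
  #9 pop 1: in={0,1,2} → {1,2} (no change)

Fixpoint:
  val[0] = {0,1,2}
  val[1] = {1,2}
  val[2] = {0,1,2}
  val[3] = {2}
  val[4] = {0,1,2}
  val[5] = {0,1,2}

9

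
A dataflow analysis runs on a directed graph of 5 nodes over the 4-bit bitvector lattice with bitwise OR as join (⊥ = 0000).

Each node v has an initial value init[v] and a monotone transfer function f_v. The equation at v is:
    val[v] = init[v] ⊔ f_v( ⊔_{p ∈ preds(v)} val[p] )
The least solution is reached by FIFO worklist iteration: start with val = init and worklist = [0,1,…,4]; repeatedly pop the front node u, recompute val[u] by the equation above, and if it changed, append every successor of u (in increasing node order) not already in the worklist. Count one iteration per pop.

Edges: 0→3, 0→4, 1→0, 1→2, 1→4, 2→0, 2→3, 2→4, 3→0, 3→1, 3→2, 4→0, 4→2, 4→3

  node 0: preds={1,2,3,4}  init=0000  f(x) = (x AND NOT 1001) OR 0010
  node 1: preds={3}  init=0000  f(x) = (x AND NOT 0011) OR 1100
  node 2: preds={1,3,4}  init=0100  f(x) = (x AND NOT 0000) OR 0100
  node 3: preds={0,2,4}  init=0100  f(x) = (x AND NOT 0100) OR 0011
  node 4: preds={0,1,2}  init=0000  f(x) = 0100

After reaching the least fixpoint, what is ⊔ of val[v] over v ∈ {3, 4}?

1111

Iteration log — 11 steps:
  step 1. node 0  ⊔preds=0100  new=0110  old=0000  +wl: 
  step 2. node 1  ⊔preds=0100  new=1100  old=0000  +wl: 0
  step 3. node 2  ⊔preds=1100  new=1100  old=0100  +wl: 
  step 4. node 3  ⊔preds=1110  new=1111  old=0100  +wl: 1,2
  step 5. node 4  ⊔preds=1110  new=0100  old=0000  +wl: 3
  step 6. node 0  ⊔preds=1111  new=0110  stable
  step 7. node 1  ⊔preds=1111  new=1100  stable
  step 8. node 2  ⊔preds=1111  new=1111  old=1100  +wl: 0,4
  step 9. node 3  ⊔preds=1111  new=1111  stable
  step 10. node 0  ⊔preds=1111  new=0110  stable
  step 11. node 4  ⊔preds=1111  new=0100  stable

Least fixpoint reached:
  node 0: 0110
  node 1: 1100
  node 2: 1111
  node 3: 1111
  node 4: 0100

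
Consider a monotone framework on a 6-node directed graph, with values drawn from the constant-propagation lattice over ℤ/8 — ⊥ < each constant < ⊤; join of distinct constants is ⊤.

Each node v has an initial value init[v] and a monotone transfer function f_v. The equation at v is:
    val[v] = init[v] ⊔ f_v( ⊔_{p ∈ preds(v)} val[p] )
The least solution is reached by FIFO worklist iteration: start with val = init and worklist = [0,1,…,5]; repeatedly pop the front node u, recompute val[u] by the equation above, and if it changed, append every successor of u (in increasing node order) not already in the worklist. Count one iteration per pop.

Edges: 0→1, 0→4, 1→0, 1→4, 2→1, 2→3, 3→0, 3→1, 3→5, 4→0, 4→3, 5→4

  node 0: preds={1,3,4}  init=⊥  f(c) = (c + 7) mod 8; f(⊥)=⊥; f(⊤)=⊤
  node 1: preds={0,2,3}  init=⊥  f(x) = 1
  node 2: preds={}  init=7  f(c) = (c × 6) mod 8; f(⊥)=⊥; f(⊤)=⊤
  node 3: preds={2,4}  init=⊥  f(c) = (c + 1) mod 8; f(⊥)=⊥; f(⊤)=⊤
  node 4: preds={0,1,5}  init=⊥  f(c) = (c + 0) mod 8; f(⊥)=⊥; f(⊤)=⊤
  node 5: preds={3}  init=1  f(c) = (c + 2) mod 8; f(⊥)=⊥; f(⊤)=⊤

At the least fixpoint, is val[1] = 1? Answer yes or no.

Worklist (14 pops):
  #1 pop 0: in=⊥ → ⊥ (no change)
  #2 pop 1: in=7 → 1 (was ⊥); enqueue [0]
  #3 pop 2: in=⊥ → 7 (no change)
  #4 pop 3: in=7 → 0 (was ⊥); enqueue [1]
  #5 pop 4: in=1 → 1 (was ⊥); enqueue [3]
  #6 pop 5: in=0 → ⊤ (was 1); enqueue [4]
  #7 pop 0: in=⊤ → ⊤ (was ⊥); enqueue []
  #8 pop 1: in=⊤ → 1 (no change)
  #9 pop 3: in=⊤ → ⊤ (was 0); enqueue [0,1,5]
  #10 pop 4: in=⊤ → ⊤ (was 1); enqueue [3]
  #11 pop 0: in=⊤ → ⊤ (no change)
  #12 pop 1: in=⊤ → 1 (no change)
  #13 pop 5: in=⊤ → ⊤ (no change)
  #14 pop 3: in=⊤ → ⊤ (no change)

Fixpoint:
  val[0] = ⊤
  val[1] = 1
  val[2] = 7
  val[3] = ⊤
  val[4] = ⊤
  val[5] = ⊤

yes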